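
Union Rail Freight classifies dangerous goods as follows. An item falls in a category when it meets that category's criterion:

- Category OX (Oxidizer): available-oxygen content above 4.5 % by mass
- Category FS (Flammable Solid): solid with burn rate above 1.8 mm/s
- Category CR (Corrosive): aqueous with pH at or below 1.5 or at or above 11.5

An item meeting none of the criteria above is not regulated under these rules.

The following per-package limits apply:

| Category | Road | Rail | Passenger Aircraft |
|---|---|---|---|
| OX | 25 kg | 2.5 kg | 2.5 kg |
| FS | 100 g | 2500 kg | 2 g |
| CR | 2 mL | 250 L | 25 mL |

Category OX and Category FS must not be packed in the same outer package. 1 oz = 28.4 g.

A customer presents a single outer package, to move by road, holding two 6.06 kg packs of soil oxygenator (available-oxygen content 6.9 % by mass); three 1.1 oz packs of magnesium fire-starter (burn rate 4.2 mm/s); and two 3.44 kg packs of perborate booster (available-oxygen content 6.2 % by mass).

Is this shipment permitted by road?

With available-oxygen content 6.9 % by mass (> 4.5 % by mass), the soil oxygenator falls in Category OX.
Burn rate 4.2 mm/s meets the Category FS criterion (Flammable Solid), so the magnesium fire-starter is Category FS.
Available-oxygen content 6.2 % by mass meets the Category OX criterion (Oxidizer), so the perborate booster is Category OX.
Total Category OX: (two 6.06 kg packs = 12.12 kg) + (two 3.44 kg packs = 6.88 kg) = 19 kg.
19 kg is within the road limit of 25 kg for Category OX.
Category FS quantity: three 1.1 oz packs = 93.72 g.
93.72 g ≤ 100 g (road limit, Category FS) — within limit.
Category OX and Category FS may not share an outer package.

No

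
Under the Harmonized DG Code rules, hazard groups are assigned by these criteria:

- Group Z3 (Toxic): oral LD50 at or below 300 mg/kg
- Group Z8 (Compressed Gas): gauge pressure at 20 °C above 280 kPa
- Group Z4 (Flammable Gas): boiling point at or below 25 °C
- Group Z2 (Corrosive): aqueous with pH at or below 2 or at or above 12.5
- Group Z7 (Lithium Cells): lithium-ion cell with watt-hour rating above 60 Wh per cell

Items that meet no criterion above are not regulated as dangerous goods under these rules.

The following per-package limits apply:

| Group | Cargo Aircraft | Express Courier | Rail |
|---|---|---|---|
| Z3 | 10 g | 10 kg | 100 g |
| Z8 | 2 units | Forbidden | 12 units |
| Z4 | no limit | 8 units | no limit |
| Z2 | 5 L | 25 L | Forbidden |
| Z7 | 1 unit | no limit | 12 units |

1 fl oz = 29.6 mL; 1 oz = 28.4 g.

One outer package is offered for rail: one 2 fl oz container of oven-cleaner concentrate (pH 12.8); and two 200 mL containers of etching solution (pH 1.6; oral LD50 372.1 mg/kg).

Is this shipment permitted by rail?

Oven-cleaner concentrate: pH 12.8 ≥ 12.5 → Group Z2 (Corrosive).
With pH 1.6 (≤ 2), the etching solution falls in Group Z2.
Total Group Z2: (one 2 fl oz container = 59.2 mL) + (two 200 mL containers = 400 mL) = 459.2 mL.
Group Z2 is Forbidden by rail.

No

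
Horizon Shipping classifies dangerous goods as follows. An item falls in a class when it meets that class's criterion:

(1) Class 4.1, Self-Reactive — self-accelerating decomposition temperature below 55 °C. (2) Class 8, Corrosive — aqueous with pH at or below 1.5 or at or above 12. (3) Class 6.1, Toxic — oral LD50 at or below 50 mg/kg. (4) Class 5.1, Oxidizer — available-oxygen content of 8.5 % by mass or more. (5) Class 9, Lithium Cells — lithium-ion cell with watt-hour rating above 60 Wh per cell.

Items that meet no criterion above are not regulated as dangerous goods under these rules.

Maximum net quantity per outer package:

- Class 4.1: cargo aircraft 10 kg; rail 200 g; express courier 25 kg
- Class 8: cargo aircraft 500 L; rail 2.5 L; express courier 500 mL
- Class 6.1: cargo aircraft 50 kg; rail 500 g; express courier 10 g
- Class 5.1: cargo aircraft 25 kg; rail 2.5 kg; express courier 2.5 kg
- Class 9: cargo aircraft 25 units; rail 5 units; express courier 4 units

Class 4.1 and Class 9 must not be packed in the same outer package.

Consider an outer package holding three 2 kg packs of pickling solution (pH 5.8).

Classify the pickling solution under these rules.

Not regulated

pH 5.8 is between 1.5 and 12, so Class 8 does not apply.
No criterion is met, so the item is not regulated.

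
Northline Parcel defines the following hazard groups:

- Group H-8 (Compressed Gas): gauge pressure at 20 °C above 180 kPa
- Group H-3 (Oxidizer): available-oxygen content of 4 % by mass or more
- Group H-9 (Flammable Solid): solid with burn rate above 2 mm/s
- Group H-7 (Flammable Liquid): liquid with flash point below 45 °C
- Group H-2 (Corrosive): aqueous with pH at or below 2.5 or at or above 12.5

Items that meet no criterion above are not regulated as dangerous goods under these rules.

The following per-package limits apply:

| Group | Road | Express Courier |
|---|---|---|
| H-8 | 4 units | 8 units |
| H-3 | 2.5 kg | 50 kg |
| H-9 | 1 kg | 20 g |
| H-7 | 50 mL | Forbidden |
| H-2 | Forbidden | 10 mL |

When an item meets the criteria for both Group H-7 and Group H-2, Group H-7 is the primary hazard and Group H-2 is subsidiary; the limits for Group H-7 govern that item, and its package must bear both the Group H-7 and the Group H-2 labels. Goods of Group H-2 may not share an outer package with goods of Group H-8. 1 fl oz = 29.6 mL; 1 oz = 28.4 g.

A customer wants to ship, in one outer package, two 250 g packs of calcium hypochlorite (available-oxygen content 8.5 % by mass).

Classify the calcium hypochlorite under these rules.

The calcium hypochlorite has available-oxygen content 8.5 % by mass, which is ≥ 4 % by mass, so it is Group H-3 (Oxidizer).

Group H-3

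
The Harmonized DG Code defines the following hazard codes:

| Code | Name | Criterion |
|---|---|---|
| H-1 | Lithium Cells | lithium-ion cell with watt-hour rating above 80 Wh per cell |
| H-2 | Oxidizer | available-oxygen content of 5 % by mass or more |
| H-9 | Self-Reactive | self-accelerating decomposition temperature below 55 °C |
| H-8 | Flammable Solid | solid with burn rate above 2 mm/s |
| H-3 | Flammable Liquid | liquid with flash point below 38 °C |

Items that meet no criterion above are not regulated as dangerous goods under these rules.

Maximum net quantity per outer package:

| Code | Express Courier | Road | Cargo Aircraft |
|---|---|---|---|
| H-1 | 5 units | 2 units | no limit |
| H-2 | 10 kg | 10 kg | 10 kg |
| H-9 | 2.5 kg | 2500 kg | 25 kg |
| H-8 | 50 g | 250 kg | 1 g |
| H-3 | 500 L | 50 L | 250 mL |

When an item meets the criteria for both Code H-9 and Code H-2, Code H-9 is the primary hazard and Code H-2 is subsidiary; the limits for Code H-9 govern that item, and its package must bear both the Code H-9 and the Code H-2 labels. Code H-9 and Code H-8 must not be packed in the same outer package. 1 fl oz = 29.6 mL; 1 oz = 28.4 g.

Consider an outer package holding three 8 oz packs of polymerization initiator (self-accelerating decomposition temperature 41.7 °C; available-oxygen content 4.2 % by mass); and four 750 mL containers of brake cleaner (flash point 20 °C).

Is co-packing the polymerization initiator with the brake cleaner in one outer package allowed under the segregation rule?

Yes

The polymerization initiator has self-accelerating decomposition temperature 41.7 °C, which is < 55 °C, so it is Code H-9 (Self-Reactive).
Brake cleaner: flash point 20 °C < 38 °C → Code H-3 (Flammable Liquid).
No segregation rule bars Code H-9 with Code H-3.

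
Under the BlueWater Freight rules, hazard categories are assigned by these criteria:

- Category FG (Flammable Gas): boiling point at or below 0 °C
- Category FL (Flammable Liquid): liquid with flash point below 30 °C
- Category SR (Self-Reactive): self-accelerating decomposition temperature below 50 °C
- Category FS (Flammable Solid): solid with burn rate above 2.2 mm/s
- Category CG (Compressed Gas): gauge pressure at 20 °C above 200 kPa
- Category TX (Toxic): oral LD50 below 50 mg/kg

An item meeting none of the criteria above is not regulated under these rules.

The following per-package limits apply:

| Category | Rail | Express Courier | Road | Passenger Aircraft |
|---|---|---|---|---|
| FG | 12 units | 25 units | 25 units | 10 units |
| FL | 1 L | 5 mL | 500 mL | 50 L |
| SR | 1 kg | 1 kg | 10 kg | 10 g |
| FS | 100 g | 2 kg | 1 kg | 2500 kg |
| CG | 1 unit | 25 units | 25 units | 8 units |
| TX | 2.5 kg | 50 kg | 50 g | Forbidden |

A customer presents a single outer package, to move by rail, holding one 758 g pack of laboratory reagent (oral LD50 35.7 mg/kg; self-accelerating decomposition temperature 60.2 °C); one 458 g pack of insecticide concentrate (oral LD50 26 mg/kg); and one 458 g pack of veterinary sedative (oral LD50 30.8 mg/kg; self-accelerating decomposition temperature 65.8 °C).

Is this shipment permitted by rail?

With oral LD50 35.7 mg/kg (< 50 mg/kg), the laboratory reagent falls in Category TX.
With oral LD50 26 mg/kg (< 50 mg/kg), the insecticide concentrate falls in Category TX.
With oral LD50 30.8 mg/kg (< 50 mg/kg), the veterinary sedative falls in Category TX.
Total Category TX: 758 g + 458 g + 458 g = 1.674 kg.
1.674 kg ≤ 2.5 kg (rail limit, Category TX) — within limit.

Yes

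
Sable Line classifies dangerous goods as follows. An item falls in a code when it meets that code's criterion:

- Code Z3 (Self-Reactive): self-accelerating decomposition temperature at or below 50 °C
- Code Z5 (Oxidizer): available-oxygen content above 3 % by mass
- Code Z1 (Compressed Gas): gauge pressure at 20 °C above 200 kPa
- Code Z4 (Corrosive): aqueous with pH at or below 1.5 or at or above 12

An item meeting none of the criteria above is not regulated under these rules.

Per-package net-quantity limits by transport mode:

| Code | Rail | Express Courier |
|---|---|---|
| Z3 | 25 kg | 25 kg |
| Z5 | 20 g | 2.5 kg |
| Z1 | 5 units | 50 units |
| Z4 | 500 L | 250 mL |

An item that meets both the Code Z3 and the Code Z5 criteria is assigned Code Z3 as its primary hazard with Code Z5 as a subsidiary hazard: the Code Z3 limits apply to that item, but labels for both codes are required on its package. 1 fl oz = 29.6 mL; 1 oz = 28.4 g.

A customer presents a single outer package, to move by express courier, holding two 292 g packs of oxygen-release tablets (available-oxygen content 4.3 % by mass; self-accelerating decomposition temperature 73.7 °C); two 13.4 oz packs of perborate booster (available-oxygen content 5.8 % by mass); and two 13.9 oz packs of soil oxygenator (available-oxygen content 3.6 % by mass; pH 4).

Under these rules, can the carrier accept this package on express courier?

Oxygen-release tablets: available-oxygen content 4.3 % by mass > 3 % by mass → Code Z5 (Oxidizer).
Perborate booster: available-oxygen content 5.8 % by mass > 3 % by mass → Code Z5 (Oxidizer).
Soil oxygenator: available-oxygen content 3.6 % by mass > 3 % by mass → Code Z5 (Oxidizer).
Total Code Z5: (two 292 g packs = 584 g) + (two 13.4 oz packs = 761.12 g) + (two 13.9 oz packs = 789.52 g) = 2134.64 g.
2134.64 g ≤ 2.5 kg (express courier limit, Code Z5) — within limit.

Yes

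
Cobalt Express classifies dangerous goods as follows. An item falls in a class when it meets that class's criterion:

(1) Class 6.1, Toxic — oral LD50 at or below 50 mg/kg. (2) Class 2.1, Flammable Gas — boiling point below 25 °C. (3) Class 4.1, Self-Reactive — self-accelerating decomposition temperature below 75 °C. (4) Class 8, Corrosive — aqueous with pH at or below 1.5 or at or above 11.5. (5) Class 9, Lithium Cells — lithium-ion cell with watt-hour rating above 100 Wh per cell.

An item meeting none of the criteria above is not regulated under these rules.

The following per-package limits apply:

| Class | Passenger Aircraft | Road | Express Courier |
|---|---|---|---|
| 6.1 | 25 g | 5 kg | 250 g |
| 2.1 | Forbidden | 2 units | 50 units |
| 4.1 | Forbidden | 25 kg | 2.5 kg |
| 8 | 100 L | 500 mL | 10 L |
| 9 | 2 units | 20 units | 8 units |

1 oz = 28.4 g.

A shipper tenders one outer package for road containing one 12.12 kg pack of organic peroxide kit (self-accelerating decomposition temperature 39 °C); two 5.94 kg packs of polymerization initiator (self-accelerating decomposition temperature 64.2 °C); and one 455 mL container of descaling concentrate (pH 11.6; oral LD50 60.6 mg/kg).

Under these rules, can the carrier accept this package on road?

The organic peroxide kit has self-accelerating decomposition temperature 39 °C, which is < 75 °C, so it is Class 4.1 (Self-Reactive).
Self-accelerating decomposition temperature 64.2 °C meets the Class 4.1 criterion (Self-Reactive), so the polymerization initiator is Class 4.1.
Descaling concentrate: pH 11.6 ≥ 11.5 → Class 8 (Corrosive).
Total Class 4.1: 12.12 kg + (two 5.94 kg packs = 11.88 kg) = 24 kg.
That is within the Class 4.1 road limit of 25 kg.
Class 8 quantity: 455 mL.
455 mL ≤ 500 mL (road limit, Class 8) — within limit.
Every hazard class is within its road limit and no segregation rule is violated.

Yes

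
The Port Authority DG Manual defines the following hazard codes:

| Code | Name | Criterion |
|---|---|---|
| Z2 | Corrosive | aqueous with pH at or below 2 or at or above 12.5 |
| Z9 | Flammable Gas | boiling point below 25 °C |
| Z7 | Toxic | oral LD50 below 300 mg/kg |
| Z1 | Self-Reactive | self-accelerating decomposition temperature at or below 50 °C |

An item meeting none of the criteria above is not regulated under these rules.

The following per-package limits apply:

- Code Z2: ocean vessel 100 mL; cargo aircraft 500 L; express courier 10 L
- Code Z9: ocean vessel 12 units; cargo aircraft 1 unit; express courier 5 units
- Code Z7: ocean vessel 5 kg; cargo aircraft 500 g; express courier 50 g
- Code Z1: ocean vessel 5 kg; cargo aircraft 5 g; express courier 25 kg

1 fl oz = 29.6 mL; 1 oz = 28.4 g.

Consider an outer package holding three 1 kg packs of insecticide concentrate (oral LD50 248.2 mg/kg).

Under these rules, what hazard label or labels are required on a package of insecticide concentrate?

The insecticide concentrate has oral LD50 248.2 mg/kg, which is < 300 mg/kg, so it is Code Z7 (Toxic).
Only the Code Z7 label is required.

Code Z7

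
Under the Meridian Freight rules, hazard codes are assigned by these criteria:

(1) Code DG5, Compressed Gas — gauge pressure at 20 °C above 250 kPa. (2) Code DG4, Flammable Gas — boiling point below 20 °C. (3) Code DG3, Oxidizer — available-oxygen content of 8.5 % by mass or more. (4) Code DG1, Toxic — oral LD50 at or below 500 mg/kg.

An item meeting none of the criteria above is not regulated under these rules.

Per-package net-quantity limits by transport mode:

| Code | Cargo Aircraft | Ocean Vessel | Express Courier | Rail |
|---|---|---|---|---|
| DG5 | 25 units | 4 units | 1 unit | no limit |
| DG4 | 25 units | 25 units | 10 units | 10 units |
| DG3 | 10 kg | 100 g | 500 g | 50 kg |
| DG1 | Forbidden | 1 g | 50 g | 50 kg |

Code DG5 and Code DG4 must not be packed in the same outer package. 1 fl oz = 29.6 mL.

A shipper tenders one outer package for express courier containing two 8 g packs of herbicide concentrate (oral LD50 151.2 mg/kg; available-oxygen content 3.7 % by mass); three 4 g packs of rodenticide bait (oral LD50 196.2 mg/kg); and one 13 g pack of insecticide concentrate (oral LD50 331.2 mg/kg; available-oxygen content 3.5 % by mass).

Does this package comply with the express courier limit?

The herbicide concentrate has oral LD50 151.2 mg/kg, which is ≤ 500 mg/kg, so it is Code DG1 (Toxic).
With oral LD50 196.2 mg/kg (≤ 500 mg/kg), the rodenticide bait falls in Code DG1.
With oral LD50 331.2 mg/kg (≤ 500 mg/kg), the insecticide concentrate falls in Code DG1.
Code DG1 net quantity: (two 8 g packs = 16 g) + (three 4 g packs = 12 g) + 13 g = 41 g.
That is within the Code DG1 express courier limit of 50 g.

Yes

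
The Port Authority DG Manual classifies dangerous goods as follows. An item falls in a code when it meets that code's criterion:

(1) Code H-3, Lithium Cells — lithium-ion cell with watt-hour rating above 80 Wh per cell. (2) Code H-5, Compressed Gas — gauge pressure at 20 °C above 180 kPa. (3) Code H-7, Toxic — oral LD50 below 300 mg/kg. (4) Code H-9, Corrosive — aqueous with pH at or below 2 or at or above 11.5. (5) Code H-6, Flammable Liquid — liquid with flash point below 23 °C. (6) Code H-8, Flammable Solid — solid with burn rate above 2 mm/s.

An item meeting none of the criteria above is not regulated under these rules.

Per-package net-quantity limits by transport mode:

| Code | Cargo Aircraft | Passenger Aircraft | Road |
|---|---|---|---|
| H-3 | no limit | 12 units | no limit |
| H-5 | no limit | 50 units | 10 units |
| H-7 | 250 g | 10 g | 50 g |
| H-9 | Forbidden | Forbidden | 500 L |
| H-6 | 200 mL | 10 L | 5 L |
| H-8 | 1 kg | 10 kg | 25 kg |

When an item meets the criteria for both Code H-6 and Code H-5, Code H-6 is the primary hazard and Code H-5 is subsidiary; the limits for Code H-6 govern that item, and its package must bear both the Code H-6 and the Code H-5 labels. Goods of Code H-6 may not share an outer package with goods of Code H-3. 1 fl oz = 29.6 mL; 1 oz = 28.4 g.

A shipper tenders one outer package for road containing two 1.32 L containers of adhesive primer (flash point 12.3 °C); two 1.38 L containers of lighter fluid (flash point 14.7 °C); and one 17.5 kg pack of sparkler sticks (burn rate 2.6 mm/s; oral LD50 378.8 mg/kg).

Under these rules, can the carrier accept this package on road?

No

The adhesive primer has flash point 12.3 °C, which is < 23 °C, so it is Code H-6 (Flammable Liquid).
Lighter fluid: flash point 14.7 °C < 23 °C → Code H-6 (Flammable Liquid).
Burn rate 2.6 mm/s meets the Code H-8 criterion (Flammable Solid), so the sparkler sticks are Code H-8.
Code H-6 net quantity: (two 1.32 L containers = 2.64 L) + (two 1.38 L containers = 2.76 L) = 5.4 L.
5.4 L exceeds the road limit of 5 L for Code H-6.
Code H-8 quantity: 17.5 kg.
17.5 kg is within the road limit of 25 kg for Code H-8.
The segregation rule (Code H-6 with Code H-3) does not apply to Code H-6 with Code H-8.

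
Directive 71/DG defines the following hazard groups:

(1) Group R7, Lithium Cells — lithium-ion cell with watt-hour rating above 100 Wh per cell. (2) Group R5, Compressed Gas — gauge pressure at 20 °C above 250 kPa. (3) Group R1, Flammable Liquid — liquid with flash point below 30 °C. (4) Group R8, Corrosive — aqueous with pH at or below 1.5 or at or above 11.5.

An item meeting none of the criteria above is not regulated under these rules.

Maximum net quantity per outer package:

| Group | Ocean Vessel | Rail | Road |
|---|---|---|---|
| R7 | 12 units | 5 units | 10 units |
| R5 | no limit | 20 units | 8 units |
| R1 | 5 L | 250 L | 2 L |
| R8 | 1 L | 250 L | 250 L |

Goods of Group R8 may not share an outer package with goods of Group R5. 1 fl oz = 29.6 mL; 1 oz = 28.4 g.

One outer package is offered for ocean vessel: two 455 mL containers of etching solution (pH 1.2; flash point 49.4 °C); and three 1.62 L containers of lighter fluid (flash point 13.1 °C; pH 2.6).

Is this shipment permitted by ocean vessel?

Etching solution: pH 1.2 ≤ 1.5 → Group R8 (Corrosive).
With flash point 13.1 °C (< 30 °C), the lighter fluid falls in Group R1.
Group R8 quantity: two 455 mL containers = 910 mL.
910 mL ≤ 1 L (ocean vessel limit, Group R8) — within limit.
Group R1 quantity: three 1.62 L containers = 4.86 L.
4.86 L ≤ 5 L (ocean vessel limit, Group R1) — within limit.
The segregation rule (Group R8 with Group R5) does not apply to Group R8 with Group R1.
Every hazard group is within its ocean vessel limit and no segregation rule is violated.

Yes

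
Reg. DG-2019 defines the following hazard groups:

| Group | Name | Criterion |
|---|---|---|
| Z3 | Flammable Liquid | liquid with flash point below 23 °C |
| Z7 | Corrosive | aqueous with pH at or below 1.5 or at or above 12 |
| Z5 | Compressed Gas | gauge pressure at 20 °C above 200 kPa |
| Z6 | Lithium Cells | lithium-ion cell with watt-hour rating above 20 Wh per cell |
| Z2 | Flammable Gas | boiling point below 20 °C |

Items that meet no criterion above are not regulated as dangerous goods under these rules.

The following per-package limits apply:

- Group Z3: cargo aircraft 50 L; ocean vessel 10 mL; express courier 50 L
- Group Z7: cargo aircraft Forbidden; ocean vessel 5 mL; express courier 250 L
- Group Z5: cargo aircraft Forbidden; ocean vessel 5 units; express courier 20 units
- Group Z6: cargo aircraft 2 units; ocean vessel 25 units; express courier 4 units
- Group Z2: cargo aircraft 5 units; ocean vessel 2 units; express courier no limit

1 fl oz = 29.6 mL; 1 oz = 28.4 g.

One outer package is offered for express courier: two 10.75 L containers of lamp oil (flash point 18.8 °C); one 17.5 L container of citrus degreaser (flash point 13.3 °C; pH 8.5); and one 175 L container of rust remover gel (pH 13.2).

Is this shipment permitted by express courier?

Yes

Lamp oil: flash point 18.8 °C < 23 °C → Group Z3 (Flammable Liquid).
With flash point 13.3 °C (< 23 °C), the citrus degreaser falls in Group Z3.
pH 13.2 meets the Group Z7 criterion (Corrosive), so the rust remover gel is Group Z7.
Group Z7 quantity: 175 L.
That is within the Group Z7 express courier limit of 250 L.
Total Group Z3: (two 10.75 L containers = 21.5 L) + 17.5 L = 39 L.
39 L is within the express courier limit of 50 L for Group Z3.
Every hazard group is within its express courier limit and no segregation rule is violated.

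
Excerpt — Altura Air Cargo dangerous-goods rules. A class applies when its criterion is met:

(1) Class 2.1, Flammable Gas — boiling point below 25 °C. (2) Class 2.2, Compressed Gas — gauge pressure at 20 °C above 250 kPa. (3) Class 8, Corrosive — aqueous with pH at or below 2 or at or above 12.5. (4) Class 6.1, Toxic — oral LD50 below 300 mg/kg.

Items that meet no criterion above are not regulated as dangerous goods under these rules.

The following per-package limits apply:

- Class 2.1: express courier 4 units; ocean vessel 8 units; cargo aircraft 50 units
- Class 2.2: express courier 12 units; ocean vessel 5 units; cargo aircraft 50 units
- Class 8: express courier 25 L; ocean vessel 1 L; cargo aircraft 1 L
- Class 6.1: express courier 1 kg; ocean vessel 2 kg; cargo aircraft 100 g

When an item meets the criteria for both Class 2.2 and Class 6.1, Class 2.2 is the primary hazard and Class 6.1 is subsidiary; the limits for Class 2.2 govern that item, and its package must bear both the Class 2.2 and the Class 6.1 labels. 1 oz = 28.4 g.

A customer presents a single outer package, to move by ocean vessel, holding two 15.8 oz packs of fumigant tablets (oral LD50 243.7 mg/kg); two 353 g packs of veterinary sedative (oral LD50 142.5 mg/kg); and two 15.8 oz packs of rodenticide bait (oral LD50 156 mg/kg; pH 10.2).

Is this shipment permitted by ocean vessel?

No

With oral LD50 243.7 mg/kg (< 300 mg/kg), the fumigant tablets fall in Class 6.1.
Oral LD50 142.5 mg/kg meets the Class 6.1 criterion (Toxic), so the veterinary sedative is Class 6.1.
Rodenticide bait: oral LD50 156 mg/kg < 300 mg/kg → Class 6.1 (Toxic).
Total Class 6.1: (two 15.8 oz packs = 897.44 g) + (two 353 g packs = 706 g) + (two 15.8 oz packs = 897.44 g) = 2500.88 g.
2500.88 g exceeds the ocean vessel limit of 2 kg for Class 6.1.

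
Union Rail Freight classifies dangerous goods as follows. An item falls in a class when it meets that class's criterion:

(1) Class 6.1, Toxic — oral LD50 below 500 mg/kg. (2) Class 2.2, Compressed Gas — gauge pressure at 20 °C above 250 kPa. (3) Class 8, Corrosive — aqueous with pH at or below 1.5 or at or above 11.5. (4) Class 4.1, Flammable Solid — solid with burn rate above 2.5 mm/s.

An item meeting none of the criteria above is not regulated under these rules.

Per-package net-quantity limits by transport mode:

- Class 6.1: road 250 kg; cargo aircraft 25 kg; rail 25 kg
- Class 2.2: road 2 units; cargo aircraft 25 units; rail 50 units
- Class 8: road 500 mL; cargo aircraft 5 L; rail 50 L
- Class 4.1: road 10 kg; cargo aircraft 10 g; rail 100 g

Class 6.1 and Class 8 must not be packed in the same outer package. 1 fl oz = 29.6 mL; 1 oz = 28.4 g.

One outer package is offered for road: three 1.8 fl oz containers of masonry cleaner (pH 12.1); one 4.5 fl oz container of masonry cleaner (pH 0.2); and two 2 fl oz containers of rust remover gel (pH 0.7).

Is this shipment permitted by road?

pH 12.1 meets the Class 8 criterion (Corrosive), so the masonry cleaner is Class 8.
The masonry cleaner has pH 0.2, which is ≤ 1.5, so it is Class 8 (Corrosive).
pH 0.7 meets the Class 8 criterion (Corrosive), so the rust remover gel is Class 8.
Total Class 8: (three 1.8 fl oz containers = 159.84 mL) + (one 4.5 fl oz container = 133.2 mL) + (two 2 fl oz containers = 118.4 mL) = 411.44 mL.
411.44 mL is within the road limit of 500 mL for Class 8.

Yes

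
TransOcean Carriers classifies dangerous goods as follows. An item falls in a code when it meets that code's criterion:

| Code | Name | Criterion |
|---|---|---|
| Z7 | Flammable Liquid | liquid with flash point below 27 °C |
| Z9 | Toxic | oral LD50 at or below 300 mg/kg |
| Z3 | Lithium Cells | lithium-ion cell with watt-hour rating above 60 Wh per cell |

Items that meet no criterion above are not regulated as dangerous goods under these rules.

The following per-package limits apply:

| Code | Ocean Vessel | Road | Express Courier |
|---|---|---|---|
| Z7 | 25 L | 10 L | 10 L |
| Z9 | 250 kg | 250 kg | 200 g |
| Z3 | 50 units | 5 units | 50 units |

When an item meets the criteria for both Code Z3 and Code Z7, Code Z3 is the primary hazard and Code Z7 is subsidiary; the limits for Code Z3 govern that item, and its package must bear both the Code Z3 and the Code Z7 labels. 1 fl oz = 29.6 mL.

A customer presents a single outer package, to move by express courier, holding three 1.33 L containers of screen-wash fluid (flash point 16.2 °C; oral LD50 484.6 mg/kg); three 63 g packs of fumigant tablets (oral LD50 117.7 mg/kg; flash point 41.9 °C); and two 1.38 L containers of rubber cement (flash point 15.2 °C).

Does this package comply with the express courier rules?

Yes

The screen-wash fluid has flash point 16.2 °C, which is < 27 °C, so it is Code Z7 (Flammable Liquid).
Fumigant tablets: oral LD50 117.7 mg/kg ≤ 300 mg/kg → Code Z9 (Toxic).
Flash point 15.2 °C meets the Code Z7 criterion (Flammable Liquid), so the rubber cement is Code Z7.
Code Z7 net quantity: (three 1.33 L containers = 3.99 L) + (two 1.38 L containers = 2.76 L) = 6.75 L.
6.75 L ≤ 10 L (express courier limit, Code Z7) — within limit.
Code Z9 quantity: three 63 g packs = 189 g.
189 g ≤ 200 g (express courier limit, Code Z9) — within limit.
Every hazard code is within its express courier limit and no segregation rule is violated.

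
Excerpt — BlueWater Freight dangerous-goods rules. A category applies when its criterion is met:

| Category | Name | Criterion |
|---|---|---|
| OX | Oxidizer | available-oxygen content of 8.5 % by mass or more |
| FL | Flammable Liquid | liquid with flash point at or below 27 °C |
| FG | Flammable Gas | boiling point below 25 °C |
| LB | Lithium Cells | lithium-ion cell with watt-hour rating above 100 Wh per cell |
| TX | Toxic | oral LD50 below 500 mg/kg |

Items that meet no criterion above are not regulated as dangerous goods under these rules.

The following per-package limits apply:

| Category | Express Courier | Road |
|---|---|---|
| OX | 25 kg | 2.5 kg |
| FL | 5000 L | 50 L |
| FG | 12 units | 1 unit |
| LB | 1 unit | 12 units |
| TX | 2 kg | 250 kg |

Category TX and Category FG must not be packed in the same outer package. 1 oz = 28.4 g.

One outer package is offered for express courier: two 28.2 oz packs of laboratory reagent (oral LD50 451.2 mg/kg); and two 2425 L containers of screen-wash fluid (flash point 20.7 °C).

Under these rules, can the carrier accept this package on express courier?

Yes

With oral LD50 451.2 mg/kg (< 500 mg/kg), the laboratory reagent falls in Category TX.
With flash point 20.7 °C (≤ 27 °C), the screen-wash fluid falls in Category FL.
Category TX quantity: two 28.2 oz packs = 1601.76 g.
1601.76 g is within the express courier limit of 2 kg for Category TX.
Category FL quantity: two 2425 L containers = 4850 L.
4850 L is within the express courier limit of 5000 L for Category FL.
The segregation rule (Category TX with Category FG) does not apply to Category TX with Category FL.
Every hazard category is within its express courier limit and no segregation rule is violated.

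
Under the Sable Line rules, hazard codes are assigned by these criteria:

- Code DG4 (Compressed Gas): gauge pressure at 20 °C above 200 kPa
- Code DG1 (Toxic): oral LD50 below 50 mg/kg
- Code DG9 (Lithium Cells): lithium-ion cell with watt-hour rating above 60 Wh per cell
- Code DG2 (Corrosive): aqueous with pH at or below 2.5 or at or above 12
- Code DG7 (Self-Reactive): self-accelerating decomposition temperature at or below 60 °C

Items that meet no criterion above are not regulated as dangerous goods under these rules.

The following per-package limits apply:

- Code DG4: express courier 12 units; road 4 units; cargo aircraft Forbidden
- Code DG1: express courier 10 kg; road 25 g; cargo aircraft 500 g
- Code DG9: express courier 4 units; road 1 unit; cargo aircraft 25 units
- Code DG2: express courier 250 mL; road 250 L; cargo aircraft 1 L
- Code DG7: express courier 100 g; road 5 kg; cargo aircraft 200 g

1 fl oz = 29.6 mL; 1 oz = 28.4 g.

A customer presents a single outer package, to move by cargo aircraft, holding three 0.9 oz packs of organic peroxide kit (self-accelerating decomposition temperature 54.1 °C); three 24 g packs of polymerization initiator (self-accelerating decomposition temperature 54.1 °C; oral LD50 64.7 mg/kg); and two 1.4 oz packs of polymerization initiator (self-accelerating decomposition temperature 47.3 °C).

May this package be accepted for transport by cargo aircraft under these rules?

The organic peroxide kit has self-accelerating decomposition temperature 54.1 °C, which is ≤ 60 °C, so it is Code DG7 (Self-Reactive).
With self-accelerating decomposition temperature 54.1 °C (≤ 60 °C), the polymerization initiator falls in Code DG7.
Self-accelerating decomposition temperature 47.3 °C meets the Code DG7 criterion (Self-Reactive), so the polymerization initiator is Code DG7.
Total Code DG7: (three 0.9 oz packs = 76.68 g) + (three 24 g packs = 72 g) + (two 1.4 oz packs = 79.52 g) = 228.2 g.
That exceeds the Code DG7 cargo aircraft limit of 200 g.

No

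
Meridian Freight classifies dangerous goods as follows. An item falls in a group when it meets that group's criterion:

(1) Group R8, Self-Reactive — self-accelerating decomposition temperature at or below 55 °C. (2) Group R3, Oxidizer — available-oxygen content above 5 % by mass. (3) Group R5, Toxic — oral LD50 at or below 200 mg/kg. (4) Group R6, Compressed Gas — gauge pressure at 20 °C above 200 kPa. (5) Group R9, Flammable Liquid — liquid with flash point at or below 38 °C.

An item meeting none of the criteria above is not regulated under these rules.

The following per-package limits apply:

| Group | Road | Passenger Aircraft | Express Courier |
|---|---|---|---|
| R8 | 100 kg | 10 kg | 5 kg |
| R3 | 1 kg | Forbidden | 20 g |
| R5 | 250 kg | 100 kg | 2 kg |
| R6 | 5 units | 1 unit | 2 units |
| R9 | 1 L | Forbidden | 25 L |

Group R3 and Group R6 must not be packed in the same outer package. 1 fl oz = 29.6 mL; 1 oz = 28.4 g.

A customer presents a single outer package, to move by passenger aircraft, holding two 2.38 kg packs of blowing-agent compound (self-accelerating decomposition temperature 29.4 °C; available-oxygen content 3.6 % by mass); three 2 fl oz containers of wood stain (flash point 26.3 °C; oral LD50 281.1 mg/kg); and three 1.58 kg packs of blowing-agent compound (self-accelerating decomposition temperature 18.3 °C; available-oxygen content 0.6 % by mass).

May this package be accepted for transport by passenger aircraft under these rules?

No

With self-accelerating decomposition temperature 29.4 °C (≤ 55 °C), the blowing-agent compound falls in Group R8.
Wood stain: flash point 26.3 °C ≤ 38 °C → Group R9 (Flammable Liquid).
Blowing-agent compound: self-accelerating decomposition temperature 18.3 °C ≤ 55 °C → Group R8 (Self-Reactive).
Group R8 net quantity: (two 2.38 kg packs = 4.76 kg) + (three 1.58 kg packs = 4.74 kg) = 9.5 kg.
9.5 kg is within the passenger aircraft limit of 10 kg for Group R8.
Group R9 quantity: three 2 fl oz containers = 177.6 mL.
By passenger aircraft, Group R9 is Forbidden regardless of quantity.
The segregation rule (Group R3 with Group R6) does not apply to Group R8 with Group R9.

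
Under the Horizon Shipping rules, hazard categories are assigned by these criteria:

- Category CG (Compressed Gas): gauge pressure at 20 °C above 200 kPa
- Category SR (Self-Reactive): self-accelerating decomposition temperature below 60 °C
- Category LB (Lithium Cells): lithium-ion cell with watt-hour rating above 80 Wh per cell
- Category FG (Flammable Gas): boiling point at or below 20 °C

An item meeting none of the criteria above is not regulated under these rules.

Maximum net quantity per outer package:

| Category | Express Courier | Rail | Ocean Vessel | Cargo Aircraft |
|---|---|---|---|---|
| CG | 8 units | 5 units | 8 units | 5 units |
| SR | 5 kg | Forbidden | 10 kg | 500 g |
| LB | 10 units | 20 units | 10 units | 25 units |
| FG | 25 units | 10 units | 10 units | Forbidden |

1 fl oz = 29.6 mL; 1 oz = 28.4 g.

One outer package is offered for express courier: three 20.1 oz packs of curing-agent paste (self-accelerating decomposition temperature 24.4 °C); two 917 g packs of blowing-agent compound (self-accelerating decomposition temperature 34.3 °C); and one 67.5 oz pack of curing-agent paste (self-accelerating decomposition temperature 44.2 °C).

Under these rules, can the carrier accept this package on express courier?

Self-accelerating decomposition temperature 24.4 °C meets the Category SR criterion (Self-Reactive), so the curing-agent paste is Category SR.
With self-accelerating decomposition temperature 34.3 °C (< 60 °C), the blowing-agent compound falls in Category SR.
Self-accelerating decomposition temperature 44.2 °C meets the Category SR criterion (Self-Reactive), so the curing-agent paste is Category SR.
Category SR net quantity: (three 20.1 oz packs = 1712.52 g) + (two 917 g packs = 1.834 kg) + (one 67.5 oz pack = 1.917 kg) = 5463.52 g.
5463.52 g > 5 kg (express courier limit, Category SR) — over the limit.

No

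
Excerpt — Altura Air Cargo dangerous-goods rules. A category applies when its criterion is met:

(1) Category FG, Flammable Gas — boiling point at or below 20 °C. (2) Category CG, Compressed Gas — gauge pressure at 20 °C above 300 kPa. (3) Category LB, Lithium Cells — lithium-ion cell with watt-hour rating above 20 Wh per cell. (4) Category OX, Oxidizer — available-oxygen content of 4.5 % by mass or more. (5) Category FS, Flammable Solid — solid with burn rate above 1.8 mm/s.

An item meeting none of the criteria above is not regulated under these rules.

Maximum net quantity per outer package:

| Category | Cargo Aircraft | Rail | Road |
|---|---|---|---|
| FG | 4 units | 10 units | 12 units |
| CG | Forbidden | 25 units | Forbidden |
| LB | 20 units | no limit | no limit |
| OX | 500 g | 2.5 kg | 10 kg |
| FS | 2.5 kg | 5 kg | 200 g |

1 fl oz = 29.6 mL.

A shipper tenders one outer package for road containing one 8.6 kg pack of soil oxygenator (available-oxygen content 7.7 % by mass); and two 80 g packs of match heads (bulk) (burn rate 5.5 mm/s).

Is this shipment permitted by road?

Yes

With available-oxygen content 7.7 % by mass (≥ 4.5 % by mass), the soil oxygenator falls in Category OX.
Match heads (bulk): burn rate 5.5 mm/s > 1.8 mm/s → Category FS (Flammable Solid).
Category OX quantity: 8.6 kg.
8.6 kg ≤ 10 kg (road limit, Category OX) — within limit.
Category FS quantity: two 80 g packs = 160 g.
That is within the Category FS road limit of 200 g.
Every hazard category is within its road limit and no segregation rule is violated.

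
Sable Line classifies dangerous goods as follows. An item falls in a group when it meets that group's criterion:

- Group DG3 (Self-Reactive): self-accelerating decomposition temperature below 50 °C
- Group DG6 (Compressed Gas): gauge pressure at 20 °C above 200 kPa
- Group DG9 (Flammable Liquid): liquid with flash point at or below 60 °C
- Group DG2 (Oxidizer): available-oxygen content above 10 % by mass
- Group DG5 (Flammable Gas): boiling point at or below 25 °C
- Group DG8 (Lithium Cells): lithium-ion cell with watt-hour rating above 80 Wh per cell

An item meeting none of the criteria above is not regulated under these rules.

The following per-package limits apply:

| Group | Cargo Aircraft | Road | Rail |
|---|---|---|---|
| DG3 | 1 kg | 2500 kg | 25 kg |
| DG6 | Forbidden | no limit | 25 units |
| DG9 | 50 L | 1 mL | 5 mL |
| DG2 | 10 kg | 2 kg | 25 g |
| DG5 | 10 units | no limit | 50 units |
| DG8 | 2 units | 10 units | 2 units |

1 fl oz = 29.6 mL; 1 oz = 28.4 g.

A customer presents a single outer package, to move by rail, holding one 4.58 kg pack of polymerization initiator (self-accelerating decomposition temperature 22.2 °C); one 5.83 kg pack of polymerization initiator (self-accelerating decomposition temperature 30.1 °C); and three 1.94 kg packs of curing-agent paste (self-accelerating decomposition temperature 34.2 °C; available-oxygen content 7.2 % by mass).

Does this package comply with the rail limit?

Yes

With self-accelerating decomposition temperature 22.2 °C (< 50 °C), the polymerization initiator falls in Group DG3.
With self-accelerating decomposition temperature 30.1 °C (< 50 °C), the polymerization initiator falls in Group DG3.
Curing-agent paste: self-accelerating decomposition temperature 34.2 °C < 50 °C → Group DG3 (Self-Reactive).
Total Group DG3: 4.58 kg + 5.83 kg + (three 1.94 kg packs = 5.82 kg) = 16.23 kg.
That is within the Group DG3 rail limit of 25 kg.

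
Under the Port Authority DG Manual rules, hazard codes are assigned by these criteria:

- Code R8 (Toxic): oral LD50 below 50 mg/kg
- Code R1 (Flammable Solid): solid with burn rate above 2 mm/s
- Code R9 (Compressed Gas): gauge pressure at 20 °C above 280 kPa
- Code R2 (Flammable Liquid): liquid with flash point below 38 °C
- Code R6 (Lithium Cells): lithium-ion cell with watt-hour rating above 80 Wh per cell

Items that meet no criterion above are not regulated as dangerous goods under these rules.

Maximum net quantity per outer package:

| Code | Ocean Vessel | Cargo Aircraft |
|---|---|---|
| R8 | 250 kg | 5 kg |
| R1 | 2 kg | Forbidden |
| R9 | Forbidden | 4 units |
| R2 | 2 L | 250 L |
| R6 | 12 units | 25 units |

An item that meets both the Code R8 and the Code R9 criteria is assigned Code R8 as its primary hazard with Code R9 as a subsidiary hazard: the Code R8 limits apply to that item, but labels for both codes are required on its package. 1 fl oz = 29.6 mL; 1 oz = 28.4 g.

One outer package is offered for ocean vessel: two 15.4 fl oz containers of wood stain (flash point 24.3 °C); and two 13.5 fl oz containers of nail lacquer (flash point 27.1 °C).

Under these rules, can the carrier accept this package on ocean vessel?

Flash point 24.3 °C meets the Code R2 criterion (Flammable Liquid), so the wood stain is Code R2.
With flash point 27.1 °C (< 38 °C), the nail lacquer falls in Code R2.
Code R2 net quantity: (two 15.4 fl oz containers = 911.68 mL) + (two 13.5 fl oz containers = 799.2 mL) = 1710.88 mL.
1710.88 mL is within the ocean vessel limit of 2 L for Code R2.

Yes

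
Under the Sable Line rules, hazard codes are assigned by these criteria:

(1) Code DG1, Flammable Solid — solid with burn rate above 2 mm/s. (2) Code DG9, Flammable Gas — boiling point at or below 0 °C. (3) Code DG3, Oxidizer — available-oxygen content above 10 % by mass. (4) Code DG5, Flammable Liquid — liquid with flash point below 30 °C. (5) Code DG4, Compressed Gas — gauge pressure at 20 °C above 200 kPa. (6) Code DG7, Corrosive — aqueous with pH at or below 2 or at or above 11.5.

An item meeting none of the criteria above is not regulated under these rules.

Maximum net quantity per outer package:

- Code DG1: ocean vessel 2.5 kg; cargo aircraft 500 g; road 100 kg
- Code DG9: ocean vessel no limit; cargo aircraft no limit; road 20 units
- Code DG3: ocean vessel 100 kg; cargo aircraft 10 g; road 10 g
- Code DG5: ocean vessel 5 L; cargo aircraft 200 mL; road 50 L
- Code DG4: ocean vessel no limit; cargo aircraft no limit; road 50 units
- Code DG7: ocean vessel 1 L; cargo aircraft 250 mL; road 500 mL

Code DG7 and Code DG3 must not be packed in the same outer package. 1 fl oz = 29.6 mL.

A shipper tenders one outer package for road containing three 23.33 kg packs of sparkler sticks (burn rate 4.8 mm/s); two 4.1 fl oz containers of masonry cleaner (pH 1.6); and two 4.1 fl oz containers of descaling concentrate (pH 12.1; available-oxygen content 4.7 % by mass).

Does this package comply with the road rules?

The sparkler sticks have burn rate 4.8 mm/s, which is > 2 mm/s, so they are Code DG1 (Flammable Solid).
With pH 1.6 (≤ 2), the masonry cleaner falls in Code DG7.
Descaling concentrate: pH 12.1 ≥ 11.5 → Code DG7 (Corrosive).
Code DG7 net quantity: (two 4.1 fl oz containers = 242.72 mL) + (two 4.1 fl oz containers = 242.72 mL) = 485.44 mL.
485.44 mL is within the road limit of 500 mL for Code DG7.
Code DG1 quantity: three 23.33 kg packs = 69.99 kg.
That is within the Code DG1 road limit of 100 kg.
The segregation rule (Code DG7 with Code DG3) does not apply to Code DG7 with Code DG1.
Every hazard code is within its road limit and no segregation rule is violated.

Yes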